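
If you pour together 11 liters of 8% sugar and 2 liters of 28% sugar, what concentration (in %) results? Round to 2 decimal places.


Solute in mixture 1 = 8% of 11 L = 11*8/100 = 22/25 L
Solute in mixture 2 = 28% of 2 L = 2*28/100 = 14/25 L
Total solute = 22/25 + 14/25 = 36/25 L
Total volume = 11 + 2 = 13 L
Final concentration = 36/25/13 * 100 = 11.08%

11.08


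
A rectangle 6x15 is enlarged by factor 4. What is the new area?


Original dimensions: 6 x 15
Enlargement factor = 4
New width = 6 * 4 = 24
New height = 15 * 4 = 60
New area = 24 * 60 = 1440

1440


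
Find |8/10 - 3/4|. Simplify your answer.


Simplify: 8/10 = 4/5 and 3/4 = 3/4
Find common denominator: LCD = 20
Convert: 16/20 and 15/20
Difference = |16 - 15|/20 = 1/20
Simplified = 1/20

1/20


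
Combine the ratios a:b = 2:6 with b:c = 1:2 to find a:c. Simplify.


Given a:b = 2:6 and b:c = 1:2
Make b consistent. Multiply first ratio by 1: a:b = 2:6
Multiply second ratio by 6: b:c = 6:12
Now b = 6 in both, so a:b:c = 2:6:12
Therefore a:c = 2:12
Simplify by GCD: a:c = 1:6

1:6


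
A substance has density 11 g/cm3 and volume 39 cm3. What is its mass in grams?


Using mass = density * volume
Density = 11 g/cm3
Volume = 39 cm3
Mass = 11 * 39
= 429 g

429


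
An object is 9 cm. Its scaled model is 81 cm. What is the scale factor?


Original length = 9 cm
Scaled length = 81 cm
Scale factor = 81 / 9
= 9

9


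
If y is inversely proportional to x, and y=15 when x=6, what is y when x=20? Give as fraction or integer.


Inverse proportion: y = k/x
Find k: k = 6 * 15 = 90
Compute y at x=20: y = 90/20
y = 9/2

9/2


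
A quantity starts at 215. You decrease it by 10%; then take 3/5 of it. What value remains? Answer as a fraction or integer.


Start with 215.
Step 1: Decrease by 10%: 215 * 90/100 = 387/2
Step 2: Take 3/5: 387/2 * 3/5 = 1161/10
Final result = 1161/10

1161/10


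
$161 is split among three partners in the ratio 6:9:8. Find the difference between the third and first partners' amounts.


Total parts = 6 + 9 + 8 = 23
Value per part = 161 / 23 = 7
Shares: 6*7=42, 9*7=63, 8*7=56
Third share = 56, first share = 42
Difference = |56 - 42| = 14

14


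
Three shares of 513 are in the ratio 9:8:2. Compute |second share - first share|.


Total parts = 9 + 8 + 2 = 19
Value per part = 513 / 19 = 27
Shares: 9*27=243, 8*27=216, 2*27=54
Second share = 216, first share = 243
Difference = |216 - 243| = 27

27


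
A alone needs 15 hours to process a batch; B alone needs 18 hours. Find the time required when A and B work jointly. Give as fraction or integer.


Rate of A = 1/15 job per hour
Rate of B = 1/18 job per hour
Combined rate = 1/15 + 1/18
Find common denominator: (18 + 15)/(15*18) = 33/270
Combined rate = 11/90 job per hour
Time together = 1 / (11/90) = 90/11 hours

90/11


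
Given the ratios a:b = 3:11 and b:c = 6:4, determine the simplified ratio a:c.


Given a:b = 3:11 and b:c = 6:4
Make b consistent. Multiply first ratio by 6: a:b = 18:66
Multiply second ratio by 11: b:c = 66:44
Now b = 66 in both, so a:b:c = 18:66:44
Therefore a:c = 18:44
Simplify by GCD: a:c = 9:22

9:22


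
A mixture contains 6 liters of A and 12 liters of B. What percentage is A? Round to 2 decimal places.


Volume of A = 6 L
Volume of B = 12 L
Total volume = 6 + 12 = 18 L
Percentage of A = (6/18) * 100
= 33.33%

33.33


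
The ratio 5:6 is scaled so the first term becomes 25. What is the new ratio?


Original ratio: 5:6
First term target: 25
Scale factor = 25 / 5 = 5
Multiply second term: 6 * 5 = 30
Equivalent ratio = 25:30

25:30


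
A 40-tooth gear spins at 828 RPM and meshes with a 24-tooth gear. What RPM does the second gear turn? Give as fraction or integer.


Gear ratio: teeth_A * RPM_A = teeth_B * RPM_B
40 * 828 = 24 * RPM_B
33120 = 24 * RPM_B
RPM_B = 33120 / 24
RPM_B = 1380

1380


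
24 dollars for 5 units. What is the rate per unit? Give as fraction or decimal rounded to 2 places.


Total dollars = 24
Number of units = 5
Unit rate = 24 / 5
= 4.80 dollars per unit

4.80


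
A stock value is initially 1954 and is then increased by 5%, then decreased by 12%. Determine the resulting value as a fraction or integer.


Start: 1954
Step 1: increase by 5% => multiply by 105/100
  1954 * 105/100 = 20517/10
Step 2: decrease by 12% => multiply by 88/100
  20517/10 * 88/100 = 225687/125
Final value = 225687/125

225687/125


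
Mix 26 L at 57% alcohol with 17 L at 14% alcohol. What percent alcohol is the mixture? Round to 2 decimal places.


Solute in mixture 1 = 57% of 26 L = 26*57/100 = 741/50 L
Solute in mixture 2 = 14% of 17 L = 17*14/100 = 119/50 L
Total solute = 741/50 + 119/50 = 86/5 L
Total volume = 26 + 17 = 43 L
Final concentration = 86/5/43 * 100 = 40.00%

40.00


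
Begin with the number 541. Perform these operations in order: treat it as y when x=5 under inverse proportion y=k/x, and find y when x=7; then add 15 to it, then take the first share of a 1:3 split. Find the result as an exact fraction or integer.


Start with 541.
Step 1: Inverse prop: k = (541)*5; new y = k/7 = 541*5/7 = 2705/7
Step 2: Add 15: 2705/7+15=2810/7; split 1:3 first = 2810/7*1/4 = 1405/14
Final result = 1405/14

1405/14


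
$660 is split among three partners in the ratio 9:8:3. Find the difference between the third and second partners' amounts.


Total parts = 9 + 8 + 3 = 20
Value per part = 660 / 20 = 33
Shares: 9*33=297, 8*33=264, 3*33=99
Third share = 99, second share = 264
Difference = |99 - 264| = 165

165


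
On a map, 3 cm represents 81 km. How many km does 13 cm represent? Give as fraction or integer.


Map scale: 3 cm = 81 km
Measured distance on map = 13 cm
Set up proportion: 13 * 81 / 3
= 1053 / 3
= 351 km

351


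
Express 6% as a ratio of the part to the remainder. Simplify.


Part = 6%, Remainder = 94%
Ratio = 6:94
GCD(6, 94) = 2
Simplify: 3:47 = 3:47

3:47


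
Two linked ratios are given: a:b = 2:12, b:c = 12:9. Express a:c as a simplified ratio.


Given a:b = 2:12 and b:c = 12:9
Make b consistent. Multiply first ratio by 12: a:b = 24:144
Multiply second ratio by 12: b:c = 144:108
Now b = 144 in both, so a:b:c = 24:144:108
Therefore a:c = 24:108
Simplify by GCD: a:c = 2:9

2:9


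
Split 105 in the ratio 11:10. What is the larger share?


Total parts = 11 + 10 = 21
Value per part = 105 / 21 = 5
First share = 11 * 5 = 55
Second share = 10 * 5 = 50
Larger share = 55

55


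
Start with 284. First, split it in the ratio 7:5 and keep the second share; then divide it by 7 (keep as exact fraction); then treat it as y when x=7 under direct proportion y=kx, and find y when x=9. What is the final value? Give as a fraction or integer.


Start with 284.
Step 1: Split 7:5, second share = 284 * 5/12 = 355/3
Step 2: Divide by 7: 355/3 / 7 = 355/21
Step 3: Direct prop: k = (355/21)/7; new y = k*9 = 355/21*9/7 = 1065/49
Final result = 1065/49

1065/49


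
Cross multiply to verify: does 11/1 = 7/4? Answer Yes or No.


Cross multiply to check 11/1 = 7/4
Left cross product: 11 * 4 = 44
Right cross product: 1 * 7 = 7
44 != 7
Not equal, so proportions differ => No

No


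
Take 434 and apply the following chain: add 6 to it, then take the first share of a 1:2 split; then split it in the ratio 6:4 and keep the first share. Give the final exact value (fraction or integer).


Start with 434.
Step 1: Add 6: 434+6=440; split 1:2 first = 440*1/3 = 440/3
Step 2: Split 6:4, first share = 440/3 * 6/10 = 88
Final result = 88

88


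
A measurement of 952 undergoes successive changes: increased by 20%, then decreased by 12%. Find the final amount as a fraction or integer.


Start: 952
Step 1: increase by 20% => multiply by 120/100
  952 * 120/100 = 5712/5
Step 2: decrease by 12% => multiply by 88/100
  5712/5 * 88/100 = 125664/125
Final value = 125664/125

125664/125


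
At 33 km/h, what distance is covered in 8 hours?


Using distance = speed * time
Speed = 33 km/h
Time = 8 hours
Distance = 33 * 8
= 264 km

264


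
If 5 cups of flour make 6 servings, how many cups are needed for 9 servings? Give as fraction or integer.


Original: 5 cups for 6 servings
Target servings = 9
Scaling factor = 9/6
New amount = 5 * 9/6
= 45/6
= 15/2 cups

15/2


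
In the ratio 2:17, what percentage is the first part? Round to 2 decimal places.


Total parts = 2 + 17 = 19
First part fraction = 2/19
Percentage = (2/19) * 100
= 0.105263 * 100
= 10.53%

10.53


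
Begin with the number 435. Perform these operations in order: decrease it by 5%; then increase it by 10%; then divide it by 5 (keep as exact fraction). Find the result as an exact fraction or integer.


Start with 435.
Step 1: Decrease by 5%: 435 * 95/100 = 1653/4
Step 2: Increase by 10%: 1653/4 * 110/100 = 18183/40
Step 3: Divide by 5: 18183/40 / 5 = 18183/200
Final result = 18183/200

18183/200


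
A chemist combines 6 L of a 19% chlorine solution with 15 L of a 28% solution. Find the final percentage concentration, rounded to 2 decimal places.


Solute in mixture 1 = 19% of 6 L = 6*19/100 = 57/50 L
Solute in mixture 2 = 28% of 15 L = 15*28/100 = 21/5 L
Total solute = 57/50 + 21/5 = 267/50 L
Total volume = 6 + 15 = 21 L
Final concentration = 267/50/21 * 100 = 25.43%

25.43


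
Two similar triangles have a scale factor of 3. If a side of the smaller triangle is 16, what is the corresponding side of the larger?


Similar triangles have proportional sides
Scale factor = 3
Smaller side = 16
Corresponding larger side = 16 * 3
= 48

48


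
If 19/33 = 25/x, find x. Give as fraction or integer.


Setting up: 19/33 = 25/x
Cross multiply: 19 * x = 33 * 25
19x = 825
x = 825/19
x = 825/19

825/19


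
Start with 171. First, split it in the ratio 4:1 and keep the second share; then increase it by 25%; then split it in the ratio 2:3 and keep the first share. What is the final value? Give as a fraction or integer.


Start with 171.
Step 1: Split 4:1, second share = 171 * 1/5 = 171/5
Step 2: Increase by 25%: 171/5 * 125/100 = 171/4
Step 3: Split 2:3, first share = 171/4 * 2/5 = 171/10
Final result = 171/10

171/10


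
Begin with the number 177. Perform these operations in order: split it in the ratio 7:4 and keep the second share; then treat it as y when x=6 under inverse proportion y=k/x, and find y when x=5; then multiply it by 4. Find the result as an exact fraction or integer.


Start with 177.
Step 1: Split 7:4, second share = 177 * 4/11 = 708/11
Step 2: Inverse prop: k = (708/11)*6; new y = k/5 = 708/11*6/5 = 4248/55
Step 3: Multiply by 4: 4248/55 * 4 = 16992/55
Final result = 16992/55

16992/55


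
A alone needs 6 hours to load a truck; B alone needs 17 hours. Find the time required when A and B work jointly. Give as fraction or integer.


Rate of A = 1/6 job per hour
Rate of B = 1/17 job per hour
Combined rate = 1/6 + 1/17
Find common denominator: (17 + 6)/(6*17) = 23/102
Combined rate = 23/102 job per hour
Time together = 1 / (23/102) = 102/23 hours

102/23


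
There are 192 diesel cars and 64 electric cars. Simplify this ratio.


Find GCD(192, 64)
GCD = 64
Divide both by 64: 192/64 = 3, 64/64 = 1
Simplified ratio = 3:1

3:1


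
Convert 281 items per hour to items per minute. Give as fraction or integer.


Converting from per hour to per minute
Rate = 281 items per hour
Divide by 60: 281/60
= 281/60 items per minute

281/60


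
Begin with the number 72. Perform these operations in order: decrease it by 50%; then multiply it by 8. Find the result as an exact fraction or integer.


Start with 72.
Step 1: Decrease by 50%: 72 * 50/100 = 36
Step 2: Multiply by 8: 36 * 8 = 288
Final result = 288

288


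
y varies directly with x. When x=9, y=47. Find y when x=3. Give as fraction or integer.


Direct proportion: y = kx
Find k: k = 47/9 = 47/9
Compute y at x=3: y = 47/9 * 3
y = 47/3

47/3


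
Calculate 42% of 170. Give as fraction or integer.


Compute 42% of 170
Convert percentage: 42% = 42/100
Multiply: 170 * 42/100
= 7140/100
= 357/5

357/5


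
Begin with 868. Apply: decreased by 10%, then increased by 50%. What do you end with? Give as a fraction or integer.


Start: 868
Step 1: decrease by 10% => multiply by 90/100
  868 * 90/100 = 3906/5
Step 2: increase by 50% => multiply by 150/100
  3906/5 * 150/100 = 5859/5
Final value = 5859/5

5859/5


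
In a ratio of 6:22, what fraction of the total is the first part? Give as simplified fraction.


Total parts = 6 + 22 = 28
First part fraction = 6/28
Simplify: 6/28 = 3/14

3/14


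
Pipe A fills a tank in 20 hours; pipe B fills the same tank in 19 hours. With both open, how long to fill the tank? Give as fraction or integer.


Rate of A = 1/20 job per hour
Rate of B = 1/19 job per hour
Combined rate = 1/20 + 1/19
Find common denominator: (19 + 20)/(20*19) = 39/380
Combined rate = 39/380 job per hour
Time together = 1 / (39/380) = 380/39 hours

380/39


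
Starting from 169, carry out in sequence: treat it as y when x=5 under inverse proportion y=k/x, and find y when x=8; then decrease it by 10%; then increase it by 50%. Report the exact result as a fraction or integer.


Start with 169.
Step 1: Inverse prop: k = (169)*5; new y = k/8 = 169*5/8 = 845/8
Step 2: Decrease by 10%: 845/8 * 90/100 = 1521/16
Step 3: Increase by 50%: 1521/16 * 150/100 = 4563/32
Final result = 4563/32

4563/32


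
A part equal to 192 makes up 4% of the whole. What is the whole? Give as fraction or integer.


Given: 192 is 4% of the whole
Set up: 192 = 4/100 * whole
whole = 192 * 100 / 4
whole = 19200 / 4
whole = 4800

4800


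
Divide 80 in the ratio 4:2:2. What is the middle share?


Ratio = 4:2:2
Total parts = 4 + 2 + 2 = 8
Value per part = 80 / 8 = 10
First share = 4 * 10 = 40
Middle share = 2 * 10 = 20
Third share = 2 * 10 = 20

20


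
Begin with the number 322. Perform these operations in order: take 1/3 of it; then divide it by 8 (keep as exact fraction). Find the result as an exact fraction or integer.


Start with 322.
Step 1: Take 1/3: 322 * 1/3 = 322/3
Step 2: Divide by 8: 322/3 / 8 = 161/12
Final result = 161/12

161/12


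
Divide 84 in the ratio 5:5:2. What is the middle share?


Ratio = 5:5:2
Total parts = 5 + 5 + 2 = 12
Value per part = 84 / 12 = 7
First share = 5 * 7 = 35
Middle share = 5 * 7 = 35
Third share = 2 * 7 = 14

35


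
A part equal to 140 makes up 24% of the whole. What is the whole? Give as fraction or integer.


Given: 140 is 24% of the whole
Set up: 140 = 24/100 * whole
whole = 140 * 100 / 24
whole = 14000 / 24
whole = 1750/3

1750/3


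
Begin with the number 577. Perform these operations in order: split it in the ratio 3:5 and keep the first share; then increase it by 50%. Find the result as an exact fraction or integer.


Start with 577.
Step 1: Split 3:5, first share = 577 * 3/8 = 1731/8
Step 2: Increase by 50%: 1731/8 * 150/100 = 5193/16
Final result = 5193/16

5193/16


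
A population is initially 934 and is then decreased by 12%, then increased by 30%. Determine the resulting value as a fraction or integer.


Start: 934
Step 1: decrease by 12% => multiply by 88/100
  934 * 88/100 = 20548/25
Step 2: increase by 30% => multiply by 130/100
  20548/25 * 130/100 = 133562/125
Final value = 133562/125

133562/125


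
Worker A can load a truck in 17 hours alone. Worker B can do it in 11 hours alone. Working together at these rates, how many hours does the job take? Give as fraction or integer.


Rate of A = 1/17 job per hour
Rate of B = 1/11 job per hour
Combined rate = 1/17 + 1/11
Find common denominator: (11 + 17)/(17*11) = 28/187
Combined rate = 28/187 job per hour
Time together = 1 / (28/187) = 187/28 hours

187/28


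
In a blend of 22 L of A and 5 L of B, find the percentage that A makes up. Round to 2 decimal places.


Volume of A = 22 L
Volume of B = 5 L
Total volume = 22 + 5 = 27 L
Percentage of A = (22/27) * 100
= 81.48%

81.48


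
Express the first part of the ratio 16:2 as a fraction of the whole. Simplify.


Total parts = 16 + 2 = 18
First part fraction = 16/18
Simplify: 16/18 = 8/9

8/9


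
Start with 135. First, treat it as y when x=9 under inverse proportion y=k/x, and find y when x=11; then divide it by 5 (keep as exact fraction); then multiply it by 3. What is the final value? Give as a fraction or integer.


Start with 135.
Step 1: Inverse prop: k = (135)*9; new y = k/11 = 135*9/11 = 1215/11
Step 2: Divide by 5: 1215/11 / 5 = 243/11
Step 3: Multiply by 3: 243/11 * 3 = 729/11
Final result = 729/11

729/11


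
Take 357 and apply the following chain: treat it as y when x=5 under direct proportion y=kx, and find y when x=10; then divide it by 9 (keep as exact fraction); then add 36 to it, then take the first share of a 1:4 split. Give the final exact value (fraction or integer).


Start with 357.
Step 1: Direct prop: k = (357)/5; new y = k*10 = 357*10/5 = 714
Step 2: Divide by 9: 714 / 9 = 238/3
Step 3: Add 36: 238/3+36=346/3; split 1:4 first = 346/3*1/5 = 346/15
Final result = 346/15

346/15


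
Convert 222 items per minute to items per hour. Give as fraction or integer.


Converting from per minute to per hour
Rate = 222 items per minute
Multiply by 60: 222 * 60
= 13320 items per hour

13320


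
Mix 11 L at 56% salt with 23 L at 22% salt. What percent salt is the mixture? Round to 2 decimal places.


Solute in mixture 1 = 56% of 11 L = 11*56/100 = 154/25 L
Solute in mixture 2 = 22% of 23 L = 23*22/100 = 253/50 L
Total solute = 154/25 + 253/50 = 561/50 L
Total volume = 11 + 23 = 34 L
Final concentration = 561/50/34 * 100 = 33.00%

33.00


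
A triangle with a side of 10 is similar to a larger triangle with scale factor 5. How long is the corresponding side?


Similar triangles have proportional sides
Scale factor = 5
Smaller side = 10
Corresponding larger side = 10 * 5
= 50

50


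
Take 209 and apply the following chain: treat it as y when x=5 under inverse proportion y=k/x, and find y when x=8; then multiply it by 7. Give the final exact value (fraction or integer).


Start with 209.
Step 1: Inverse prop: k = (209)*5; new y = k/8 = 209*5/8 = 1045/8
Step 2: Multiply by 7: 1045/8 * 7 = 7315/8
Final result = 7315/8

7315/8


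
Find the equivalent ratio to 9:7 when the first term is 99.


Original ratio: 9:7
First term target: 99
Scale factor = 99 / 9 = 11
Multiply second term: 7 * 11 = 77
Equivalent ratio = 99:77

99:77


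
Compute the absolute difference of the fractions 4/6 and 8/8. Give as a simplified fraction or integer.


Simplify: 4/6 = 2/3 and 8/8 = 1
Find common denominator: LCD = 3
Convert: 2/3 and 3/3
Difference = |2 - 3|/3 = 1/3
Simplified = 1/3

1/3


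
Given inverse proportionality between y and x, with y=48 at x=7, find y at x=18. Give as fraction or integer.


Inverse proportion: y = k/x
Find k: k = 7 * 48 = 336
Compute y at x=18: y = 336/18
y = 56/3

56/3


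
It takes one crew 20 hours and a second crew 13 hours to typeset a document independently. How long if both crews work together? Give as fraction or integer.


Rate of A = 1/20 job per hour
Rate of B = 1/13 job per hour
Combined rate = 1/20 + 1/13
Find common denominator: (13 + 20)/(20*13) = 33/260
Combined rate = 33/260 job per hour
Time together = 1 / (33/260) = 260/33 hours

260/33


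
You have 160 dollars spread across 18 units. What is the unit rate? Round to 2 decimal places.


Total dollars = 160
Number of units = 18
Unit rate = 160 / 18
= 8.89 dollars per unit

8.89


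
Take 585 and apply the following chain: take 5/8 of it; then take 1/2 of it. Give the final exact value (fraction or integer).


Start with 585.
Step 1: Take 5/8: 585 * 5/8 = 2925/8
Step 2: Take 1/2: 2925/8 * 1/2 = 2925/16
Final result = 2925/16

2925/16


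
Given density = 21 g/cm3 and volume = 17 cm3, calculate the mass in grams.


Using mass = density * volume
Density = 21 g/cm3
Volume = 17 cm3
Mass = 21 * 17
= 357 g

357


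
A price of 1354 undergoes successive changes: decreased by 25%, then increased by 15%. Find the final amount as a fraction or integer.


Start: 1354
Step 1: decrease by 25% => multiply by 75/100
  1354 * 75/100 = 2031/2
Step 2: increase by 15% => multiply by 115/100
  2031/2 * 115/100 = 46713/40
Final value = 46713/40

46713/40


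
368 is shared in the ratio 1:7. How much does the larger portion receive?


Total parts = 1 + 7 = 8
Value per part = 368 / 8 = 46
First share = 1 * 46 = 46
Second share = 7 * 46 = 322
Larger share = 322

322


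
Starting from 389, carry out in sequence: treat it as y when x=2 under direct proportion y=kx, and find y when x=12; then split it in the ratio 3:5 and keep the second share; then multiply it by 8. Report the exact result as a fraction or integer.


Start with 389.
Step 1: Direct prop: k = (389)/2; new y = k*12 = 389*12/2 = 2334
Step 2: Split 3:5, second share = 2334 * 5/8 = 5835/4
Step 3: Multiply by 8: 5835/4 * 8 = 11670
Final result = 11670

11670


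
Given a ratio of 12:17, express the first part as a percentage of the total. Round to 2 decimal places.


Total parts = 12 + 17 = 29
First part fraction = 12/29
Percentage = (12/29) * 100
= 0.413793 * 100
= 41.38%

41.38


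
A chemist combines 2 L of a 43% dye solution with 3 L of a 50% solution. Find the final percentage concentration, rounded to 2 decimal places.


Solute in mixture 1 = 43% of 2 L = 2*43/100 = 43/50 L
Solute in mixture 2 = 50% of 3 L = 3*50/100 = 3/2 L
Total solute = 43/50 + 3/2 = 59/25 L
Total volume = 2 + 3 = 5 L
Final concentration = 59/25/5 * 100 = 47.20%

47.20


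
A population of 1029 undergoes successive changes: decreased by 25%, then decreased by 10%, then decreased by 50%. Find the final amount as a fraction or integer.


Start: 1029
Step 1: decrease by 25% => multiply by 75/100
  1029 * 75/100 = 3087/4
Step 2: decrease by 10% => multiply by 90/100
  3087/4 * 90/100 = 27783/40
Step 3: decrease by 50% => multiply by 50/100
  27783/40 * 50/100 = 27783/80
Final value = 27783/80

27783/80


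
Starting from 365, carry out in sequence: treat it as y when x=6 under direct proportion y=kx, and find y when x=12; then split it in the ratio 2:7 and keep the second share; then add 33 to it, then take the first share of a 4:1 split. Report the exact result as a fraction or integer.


Start with 365.
Step 1: Direct prop: k = (365)/6; new y = k*12 = 365*12/6 = 730
Step 2: Split 2:7, second share = 730 * 7/9 = 5110/9
Step 3: Add 33: 5110/9+33=5407/9; split 4:1 first = 5407/9*4/5 = 21628/45
Final result = 21628/45

21628/45


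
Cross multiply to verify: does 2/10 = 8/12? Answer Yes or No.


Cross multiply to check 2/10 = 8/12
Left cross product: 2 * 12 = 24
Right cross product: 10 * 8 = 80
24 != 80
Not equal, so proportions differ => No

No


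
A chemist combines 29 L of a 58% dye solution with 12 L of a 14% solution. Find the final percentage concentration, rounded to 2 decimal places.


Solute in mixture 1 = 58% of 29 L = 29*58/100 = 841/50 L
Solute in mixture 2 = 14% of 12 L = 12*14/100 = 42/25 L
Total solute = 841/50 + 42/25 = 37/2 L
Total volume = 29 + 12 = 41 L
Final concentration = 37/2/41 * 100 = 45.12%

45.12


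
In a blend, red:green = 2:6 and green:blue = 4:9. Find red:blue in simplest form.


Given a:b = 2:6 and b:c = 4:9
Make b consistent. Multiply first ratio by 4: a:b = 8:24
Multiply second ratio by 6: b:c = 24:54
Now b = 24 in both, so a:b:c = 8:24:54
Therefore a:c = 8:54
Simplify by GCD: a:c = 4:27

4:27


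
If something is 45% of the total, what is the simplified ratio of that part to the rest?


Part = 45%, Remainder = 55%
Ratio = 45:55
GCD(45, 55) = 5
Simplify: 9:11 = 9:11

9:11


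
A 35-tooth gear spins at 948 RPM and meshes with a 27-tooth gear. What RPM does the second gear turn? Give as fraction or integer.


Gear ratio: teeth_A * RPM_A = teeth_B * RPM_B
35 * 948 = 27 * RPM_B
33180 = 27 * RPM_B
RPM_B = 33180 / 27
RPM_B = 11060/9

11060/9


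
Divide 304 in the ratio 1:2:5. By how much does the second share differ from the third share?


Total parts = 1 + 2 + 5 = 8
Value per part = 304 / 8 = 38
Shares: 1*38=38, 2*38=76, 5*38=190
Second share = 76, third share = 190
Difference = |76 - 190| = 114

114


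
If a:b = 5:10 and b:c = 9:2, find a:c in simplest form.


Given a:b = 5:10 and b:c = 9:2
Make b consistent. Multiply first ratio by 9: a:b = 45:90
Multiply second ratio by 10: b:c = 90:20
Now b = 90 in both, so a:b:c = 45:90:20
Therefore a:c = 45:20
Simplify by GCD: a:c = 9:4

9:4


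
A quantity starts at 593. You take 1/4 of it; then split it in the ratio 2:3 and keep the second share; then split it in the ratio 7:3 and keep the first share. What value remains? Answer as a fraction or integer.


Start with 593.
Step 1: Take 1/4: 593 * 1/4 = 593/4
Step 2: Split 2:3, second share = 593/4 * 3/5 = 1779/20
Step 3: Split 7:3, first share = 1779/20 * 7/10 = 12453/200
Final result = 12453/200

12453/200


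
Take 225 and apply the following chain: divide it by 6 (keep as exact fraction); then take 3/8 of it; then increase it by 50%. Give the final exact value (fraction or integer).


Start with 225.
Step 1: Divide by 6: 225 / 6 = 75/2
Step 2: Take 3/8: 75/2 * 3/8 = 225/16
Step 3: Increase by 50%: 225/16 * 150/100 = 675/32
Final result = 675/32

675/32


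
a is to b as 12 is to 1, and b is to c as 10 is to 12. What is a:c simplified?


Given a:b = 12:1 and b:c = 10:12
Make b consistent. Multiply first ratio by 10: a:b = 120:10
Multiply second ratio by 1: b:c = 10:12
Now b = 10 in both, so a:b:c = 120:10:12
Therefore a:c = 120:12
Simplify by GCD: a:c = 10:1

10:1


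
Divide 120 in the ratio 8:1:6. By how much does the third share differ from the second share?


Total parts = 8 + 1 + 6 = 15
Value per part = 120 / 15 = 8
Shares: 8*8=64, 1*8=8, 6*8=48
Third share = 48, second share = 8
Difference = |48 - 8| = 40

40


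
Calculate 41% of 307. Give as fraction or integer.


Compute 41% of 307
Convert percentage: 41% = 41/100
Multiply: 307 * 41/100
= 12587/100
= 12587/100

12587/100


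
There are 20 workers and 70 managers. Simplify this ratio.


Find GCD(20, 70)
GCD = 10
Divide both by 10: 20/10 = 2, 70/10 = 7
Simplified ratio = 2:7

2:7


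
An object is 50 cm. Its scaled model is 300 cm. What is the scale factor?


Original length = 50 cm
Scaled length = 300 cm
Scale factor = 300 / 50
= 6

6


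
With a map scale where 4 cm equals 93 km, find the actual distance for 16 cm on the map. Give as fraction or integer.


Map scale: 4 cm = 93 km
Measured distance on map = 16 cm
Set up proportion: 16 * 93 / 4
= 1488 / 4
= 372 km

372


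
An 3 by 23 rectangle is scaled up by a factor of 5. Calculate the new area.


Original dimensions: 3 x 23
Enlargement factor = 5
New width = 3 * 5 = 15
New height = 23 * 5 = 115
New area = 15 * 115 = 1725

1725


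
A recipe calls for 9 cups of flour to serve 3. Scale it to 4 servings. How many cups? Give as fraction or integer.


Original: 9 cups for 3 servings
Target servings = 4
Scaling factor = 4/3
New amount = 9 * 4/3
= 36/3
= 12 cups

12


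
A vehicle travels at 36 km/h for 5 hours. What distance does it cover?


Using distance = speed * time
Speed = 36 km/h
Time = 5 hours
Distance = 36 * 5
= 180 km

180


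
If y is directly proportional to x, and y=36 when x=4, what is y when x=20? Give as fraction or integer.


Direct proportion: y = kx
Find k: k = 36/4 = 9
Compute y at x=20: y = 9 * 20
y = 180

180


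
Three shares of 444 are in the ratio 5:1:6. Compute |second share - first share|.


Total parts = 5 + 1 + 6 = 12
Value per part = 444 / 12 = 37
Shares: 5*37=185, 1*37=37, 6*37=222
Second share = 37, first share = 185
Difference = |37 - 185| = 148

148


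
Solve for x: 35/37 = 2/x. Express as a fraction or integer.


Setting up: 35/37 = 2/x
Cross multiply: 35 * x = 37 * 2
35x = 74
x = 74/35
x = 74/35

74/35


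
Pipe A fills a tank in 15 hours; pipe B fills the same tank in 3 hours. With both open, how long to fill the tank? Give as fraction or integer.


Rate of A = 1/15 job per hour
Rate of B = 1/3 job per hour
Combined rate = 1/15 + 1/3
Find common denominator: (3 + 15)/(15*3) = 18/45
Combined rate = 2/5 job per hour
Time together = 1 / (2/5) = 5/2 hours

5/2


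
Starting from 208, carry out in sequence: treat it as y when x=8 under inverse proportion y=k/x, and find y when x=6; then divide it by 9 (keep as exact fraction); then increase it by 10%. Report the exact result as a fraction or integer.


Start with 208.
Step 1: Inverse prop: k = (208)*8; new y = k/6 = 208*8/6 = 832/3
Step 2: Divide by 9: 832/3 / 9 = 832/27
Step 3: Increase by 10%: 832/27 * 110/100 = 4576/135
Final result = 4576/135

4576/135


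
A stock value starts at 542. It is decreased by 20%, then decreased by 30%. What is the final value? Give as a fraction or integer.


Start: 542
Step 1: decrease by 20% => multiply by 80/100
  542 * 80/100 = 2168/5
Step 2: decrease by 30% => multiply by 70/100
  2168/5 * 70/100 = 7588/25
Final value = 7588/25

7588/25


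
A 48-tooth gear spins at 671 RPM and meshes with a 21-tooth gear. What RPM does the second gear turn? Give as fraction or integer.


Gear ratio: teeth_A * RPM_A = teeth_B * RPM_B
48 * 671 = 21 * RPM_B
32208 = 21 * RPM_B
RPM_B = 32208 / 21
RPM_B = 10736/7

10736/7


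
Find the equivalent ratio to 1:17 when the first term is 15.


Original ratio: 1:17
First term target: 15
Scale factor = 15 / 1 = 15
Multiply second term: 17 * 15 = 255
Equivalent ratio = 15:255

15:255


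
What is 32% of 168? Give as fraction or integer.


Compute 32% of 168
Convert percentage: 32% = 32/100
Multiply: 168 * 32/100
= 5376/100
= 1344/25

1344/25


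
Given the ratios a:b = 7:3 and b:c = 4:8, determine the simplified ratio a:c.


Given a:b = 7:3 and b:c = 4:8
Make b consistent. Multiply first ratio by 4: a:b = 28:12
Multiply second ratio by 3: b:c = 12:24
Now b = 12 in both, so a:b:c = 28:12:24
Therefore a:c = 28:24
Simplify by GCD: a:c = 7:6

7:6


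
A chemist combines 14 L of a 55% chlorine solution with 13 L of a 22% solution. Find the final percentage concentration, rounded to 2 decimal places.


Solute in mixture 1 = 55% of 14 L = 14*55/100 = 77/10 L
Solute in mixture 2 = 22% of 13 L = 13*22/100 = 143/50 L
Total solute = 77/10 + 143/50 = 264/25 L
Total volume = 14 + 13 = 27 L
Final concentration = 264/25/27 * 100 = 39.11%

39.11


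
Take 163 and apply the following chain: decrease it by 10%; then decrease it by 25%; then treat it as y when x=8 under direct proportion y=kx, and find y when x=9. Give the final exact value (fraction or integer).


Start with 163.
Step 1: Decrease by 10%: 163 * 90/100 = 1467/10
Step 2: Decrease by 25%: 1467/10 * 75/100 = 4401/40
Step 3: Direct prop: k = (4401/40)/8; new y = k*9 = 4401/40*9/8 = 39609/320
Final result = 39609/320

39609/320


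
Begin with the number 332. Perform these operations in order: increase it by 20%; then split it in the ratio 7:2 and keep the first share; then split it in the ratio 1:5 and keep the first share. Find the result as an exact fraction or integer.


Start with 332.
Step 1: Increase by 20%: 332 * 120/100 = 1992/5
Step 2: Split 7:2, first share = 1992/5 * 7/9 = 4648/15
Step 3: Split 1:5, first share = 4648/15 * 1/6 = 2324/45
Final result = 2324/45

2324/45


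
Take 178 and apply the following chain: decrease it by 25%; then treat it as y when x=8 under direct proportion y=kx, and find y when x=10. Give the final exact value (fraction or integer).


Start with 178.
Step 1: Decrease by 25%: 178 * 75/100 = 267/2
Step 2: Direct prop: k = (267/2)/8; new y = k*10 = 267/2*10/8 = 1335/8
Final result = 1335/8

1335/8


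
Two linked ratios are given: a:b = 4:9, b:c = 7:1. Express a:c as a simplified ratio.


Given a:b = 4:9 and b:c = 7:1
Make b consistent. Multiply first ratio by 7: a:b = 28:63
Multiply second ratio by 9: b:c = 63:9
Now b = 63 in both, so a:b:c = 28:63:9
Therefore a:c = 28:9
Simplify by GCD: a:c = 28:9

28:9


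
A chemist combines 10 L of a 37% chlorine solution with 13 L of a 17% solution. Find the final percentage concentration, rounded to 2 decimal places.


Solute in mixture 1 = 37% of 10 L = 10*37/100 = 37/10 L
Solute in mixture 2 = 17% of 13 L = 13*17/100 = 221/100 L
Total solute = 37/10 + 221/100 = 591/100 L
Total volume = 10 + 13 = 23 L
Final concentration = 591/100/23 * 100 = 25.70%

25.70


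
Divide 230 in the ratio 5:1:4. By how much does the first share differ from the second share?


Total parts = 5 + 1 + 4 = 10
Value per part = 230 / 10 = 23
Shares: 5*23=115, 1*23=23, 4*23=92
First share = 115, second share = 23
Difference = |115 - 23| = 92

92


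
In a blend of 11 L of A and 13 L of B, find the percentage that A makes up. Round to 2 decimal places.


Volume of A = 11 L
Volume of B = 13 L
Total volume = 11 + 13 = 24 L
Percentage of A = (11/24) * 100
= 45.83%

45.83


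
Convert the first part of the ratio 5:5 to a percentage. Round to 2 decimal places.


Total parts = 5 + 5 = 10
First part fraction = 5/10
Percentage = (5/10) * 100
= 0.5 * 100
= 50.00%

50.00


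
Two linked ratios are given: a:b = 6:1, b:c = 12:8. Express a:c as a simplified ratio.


Given a:b = 6:1 and b:c = 12:8
Make b consistent. Multiply first ratio by 12: a:b = 72:12
Multiply second ratio by 1: b:c = 12:8
Now b = 12 in both, so a:b:c = 72:12:8
Therefore a:c = 72:8
Simplify by GCD: a:c = 9:1

9:1


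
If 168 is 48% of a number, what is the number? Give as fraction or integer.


Given: 168 is 48% of the whole
Set up: 168 = 48/100 * whole
whole = 168 * 100 / 48
whole = 16800 / 48
whole = 350

350


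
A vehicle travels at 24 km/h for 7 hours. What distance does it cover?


Using distance = speed * time
Speed = 24 km/h
Time = 7 hours
Distance = 24 * 7
= 168 km

168


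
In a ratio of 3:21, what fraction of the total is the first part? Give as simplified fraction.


Total parts = 3 + 21 = 24
First part fraction = 3/24
Simplify: 3/24 = 1/8

1/8


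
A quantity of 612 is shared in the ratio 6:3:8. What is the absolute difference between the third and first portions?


Total parts = 6 + 3 + 8 = 17
Value per part = 612 / 17 = 36
Shares: 6*36=216, 3*36=108, 8*36=288
Third share = 288, first share = 216
Difference = |288 - 216| = 72

72


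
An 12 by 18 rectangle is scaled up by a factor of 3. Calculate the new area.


Original dimensions: 12 x 18
Enlargement factor = 3
New width = 12 * 3 = 36
New height = 18 * 3 = 54
New area = 36 * 54 = 1944

1944


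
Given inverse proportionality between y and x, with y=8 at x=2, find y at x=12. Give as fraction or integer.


Inverse proportion: y = k/x
Find k: k = 2 * 8 = 16
Compute y at x=12: y = 16/12
y = 4/3

4/3


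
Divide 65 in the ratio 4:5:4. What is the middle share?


Ratio = 4:5:4
Total parts = 4 + 5 + 4 = 13
Value per part = 65 / 13 = 5
First share = 4 * 5 = 20
Middle share = 5 * 5 = 25
Third share = 4 * 5 = 20

25


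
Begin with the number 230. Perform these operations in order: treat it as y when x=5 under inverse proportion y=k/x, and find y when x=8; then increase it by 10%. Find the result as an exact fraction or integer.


Start with 230.
Step 1: Inverse prop: k = (230)*5; new y = k/8 = 230*5/8 = 575/4
Step 2: Increase by 10%: 575/4 * 110/100 = 1265/8
Final result = 1265/8

1265/8


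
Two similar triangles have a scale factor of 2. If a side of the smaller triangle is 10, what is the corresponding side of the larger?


Similar triangles have proportional sides
Scale factor = 2
Smaller side = 10
Corresponding larger side = 10 * 2
= 20

20


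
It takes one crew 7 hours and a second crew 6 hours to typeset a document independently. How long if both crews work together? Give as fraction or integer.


Rate of A = 1/7 job per hour
Rate of B = 1/6 job per hour
Combined rate = 1/7 + 1/6
Find common denominator: (6 + 7)/(7*6) = 13/42
Combined rate = 13/42 job per hour
Time together = 1 / (13/42) = 42/13 hours

42/13


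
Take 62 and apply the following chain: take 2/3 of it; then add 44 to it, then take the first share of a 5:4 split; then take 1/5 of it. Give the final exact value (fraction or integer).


Start with 62.
Step 1: Take 2/3: 62 * 2/3 = 124/3
Step 2: Add 44: 124/3+44=256/3; split 5:4 first = 256/3*5/9 = 1280/27
Step 3: Take 1/5: 1280/27 * 1/5 = 256/27
Final result = 256/27

256/27


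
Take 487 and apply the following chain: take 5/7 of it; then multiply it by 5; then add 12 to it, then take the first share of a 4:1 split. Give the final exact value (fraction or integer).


Start with 487.
Step 1: Take 5/7: 487 * 5/7 = 2435/7
Step 2: Multiply by 5: 2435/7 * 5 = 12175/7
Step 3: Add 12: 12175/7+12=12259/7; split 4:1 first = 12259/7*4/5 = 49036/35
Final result = 49036/35

49036/35


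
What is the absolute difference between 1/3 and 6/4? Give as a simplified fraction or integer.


Simplify: 1/3 = 1/3 and 6/4 = 3/2
Find common denominator: LCD = 6
Convert: 2/6 and 9/6
Difference = |2 - 9|/6 = 7/6
Simplified = 7/6

7/6


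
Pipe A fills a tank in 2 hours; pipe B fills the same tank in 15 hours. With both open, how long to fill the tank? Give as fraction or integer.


Rate of A = 1/2 job per hour
Rate of B = 1/15 job per hour
Combined rate = 1/2 + 1/15
Find common denominator: (15 + 2)/(2*15) = 17/30
Combined rate = 17/30 job per hour
Time together = 1 / (17/30) = 30/17 hours

30/17


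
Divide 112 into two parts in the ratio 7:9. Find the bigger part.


Total parts = 7 + 9 = 16
Value per part = 112 / 16 = 7
First share = 7 * 7 = 49
Second share = 9 * 7 = 63
Larger share = 63

63


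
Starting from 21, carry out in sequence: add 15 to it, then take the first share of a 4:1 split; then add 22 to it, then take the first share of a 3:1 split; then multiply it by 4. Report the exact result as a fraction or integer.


Start with 21.
Step 1: Add 15: 21+15=36; split 4:1 first = 36*4/5 = 144/5
Step 2: Add 22: 144/5+22=254/5; split 3:1 first = 254/5*3/4 = 381/10
Step 3: Multiply by 4: 381/10 * 4 = 762/5
Final result = 762/5

762/5


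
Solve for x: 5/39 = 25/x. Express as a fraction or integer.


Setting up: 5/39 = 25/x
Cross multiply: 5 * x = 39 * 25
5x = 975
x = 975/5
x = 195

195


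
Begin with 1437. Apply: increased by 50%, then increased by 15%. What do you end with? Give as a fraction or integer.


Start: 1437
Step 1: increase by 50% => multiply by 150/100
  1437 * 150/100 = 4311/2
Step 2: increase by 15% => multiply by 115/100
  4311/2 * 115/100 = 99153/40
Final value = 99153/40

99153/40


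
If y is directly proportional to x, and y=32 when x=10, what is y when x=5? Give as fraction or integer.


Direct proportion: y = kx
Find k: k = 32/10 = 16/5
Compute y at x=5: y = 16/5 * 5
y = 16

16


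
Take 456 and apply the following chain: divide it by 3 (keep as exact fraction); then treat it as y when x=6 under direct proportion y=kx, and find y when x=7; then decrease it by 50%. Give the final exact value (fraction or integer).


Start with 456.
Step 1: Divide by 3: 456 / 3 = 152
Step 2: Direct prop: k = (152)/6; new y = k*7 = 152*7/6 = 532/3
Step 3: Decrease by 50%: 532/3 * 50/100 = 266/3
Final result = 266/3

266/3


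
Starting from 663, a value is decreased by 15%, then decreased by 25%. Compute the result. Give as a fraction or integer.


Start: 663
Step 1: decrease by 15% => multiply by 85/100
  663 * 85/100 = 11271/20
Step 2: decrease by 25% => multiply by 75/100
  11271/20 * 75/100 = 33813/80
Final value = 33813/80

33813/80


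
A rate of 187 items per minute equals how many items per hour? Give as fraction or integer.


Converting from per minute to per hour
Rate = 187 items per minute
Multiply by 60: 187 * 60
= 11220 items per hour

11220


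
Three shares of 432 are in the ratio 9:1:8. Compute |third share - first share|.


Total parts = 9 + 1 + 8 = 18
Value per part = 432 / 18 = 24
Shares: 9*24=216, 1*24=24, 8*24=192
Third share = 192, first share = 216
Difference = |192 - 216| = 24

24
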